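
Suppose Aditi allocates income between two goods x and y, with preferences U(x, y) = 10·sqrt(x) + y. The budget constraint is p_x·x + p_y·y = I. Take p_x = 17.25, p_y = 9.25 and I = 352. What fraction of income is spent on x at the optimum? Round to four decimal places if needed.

Utility is quasi-linear in y; the FOC for x is 5/√x = p_x/p_y.
Solve: √x = 5·p_y/p_x, so x*(p_x,p_y) = (5·p_y/p_x)², and y* = (I − p_x·x*)/p_y.
Plugging in: x* = (5·9.25/17.25)² = 7.1886, y* = 24.6483.
Expenditure on x: 17.25·7.1886 = 124.0036; share = 0.3523.

share on x = 0.3523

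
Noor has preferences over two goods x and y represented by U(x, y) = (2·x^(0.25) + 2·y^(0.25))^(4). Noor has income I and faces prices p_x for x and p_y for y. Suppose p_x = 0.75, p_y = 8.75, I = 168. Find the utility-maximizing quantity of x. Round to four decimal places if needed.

x* = 155.4572

Numerically y/x = 0.037792, so x* = 168/(0.75 + 8.75·0.037792) = 155.4572.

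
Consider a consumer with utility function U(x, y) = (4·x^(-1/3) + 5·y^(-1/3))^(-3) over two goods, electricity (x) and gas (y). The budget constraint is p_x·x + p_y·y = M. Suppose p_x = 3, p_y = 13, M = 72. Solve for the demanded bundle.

From the CES first-order condition, (4/5)·(y/x)^(4/3) = p_x/p_y.
Hence y/x = ((5/4)·p_x/p_y)^(1/(4/3)), i.e. raised to the 0.75 power.
Substitute y = (y/x)·x into the budget: x* = M/(p_x + p_y·(y/x)).
Numerically y/x = 0.39361, so x* = 72/(3 + 13·0.39361) = 8.8704 and y* = 0.39361·8.8704 = 3.4915.

x* = 8.8704, y* = 3.4915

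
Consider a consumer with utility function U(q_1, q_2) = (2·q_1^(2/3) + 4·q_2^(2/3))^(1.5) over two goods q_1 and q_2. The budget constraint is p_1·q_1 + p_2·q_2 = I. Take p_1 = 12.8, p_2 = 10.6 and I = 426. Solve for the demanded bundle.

MU_q_1 ∝ 2·q_1^(-1/3), MU_q_2 ∝ 4·q_2^(-1/3), so MRS = (1/2)·(q_2/q_1)^(1/3) = p_1/p_2.
Hence q_2/q_1 = (2·p_1/p_2)^(1/(1/3)), i.e. raised to the 3 power.
With the ratio pinned down, the budget gives q_1* = I/(p_1 + p_2·(q_2/q_1)) and q_2* = (q_2/q_1)·q_1*.
Numerically q_2/q_1 = 14.086474, so q_1* = 426/(12.8 + 10.6·14.086474) = 2.6277 and q_2* = 14.086474·2.6277 = 37.0156.

q_1* = 2.6277, q_2* = 37.0156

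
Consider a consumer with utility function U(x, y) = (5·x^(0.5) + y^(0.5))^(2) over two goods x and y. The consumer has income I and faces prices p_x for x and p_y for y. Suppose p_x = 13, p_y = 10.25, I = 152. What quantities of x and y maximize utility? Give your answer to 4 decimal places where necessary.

x* = 11.1278, y* = 0.716

MU_x ∝ 5·x^(-0.5), MU_y ∝ y^(-0.5), so MRS = 5·(y/x)^(0.5) = p_x/p_y.
Hence y/x = ((1/5)·p_x/p_y)^(1/(0.5)), i.e. raised to the 2 power.
With the ratio pinned down, the budget gives x* = I/(p_x + p_y·(y/x)) and y* = (y/x)·x*.
Numerically y/x = 0.064343, so x* = 152/(13 + 10.25·0.064343) = 11.1278 and y* = 0.064343·11.1278 = 0.716.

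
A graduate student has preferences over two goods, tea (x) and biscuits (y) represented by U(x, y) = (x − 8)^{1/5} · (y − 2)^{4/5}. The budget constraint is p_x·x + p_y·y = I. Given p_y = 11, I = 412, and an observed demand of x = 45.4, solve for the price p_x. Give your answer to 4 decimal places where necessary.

MRS = (1/4)·(y−2)/(x−8). Tangency with p_x/p_y gives y−2 = 4·(p_x/p_y)·(x−8).
Substituting into the budget: x* = 8 + 0.2·(I − 8·p_x − 2·p_y)/p_x, and y* = 2 + 0.8·(…)/p_y.
Set x* = 45.4 in the demand function and solve for p_x: p_x = 2.

p_x = 2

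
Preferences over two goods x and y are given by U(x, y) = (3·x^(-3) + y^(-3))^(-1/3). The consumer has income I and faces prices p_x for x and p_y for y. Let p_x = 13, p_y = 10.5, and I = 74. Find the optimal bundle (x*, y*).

x* = 3.4554, y* = 2.7695

MRS = MU_x/MU_y = 3·(y/x)^(4). Set equal to p_x/p_y.
Hence y/x = ((1/3)·p_x/p_y)^(1/(4)), i.e. raised to the 0.25 power.
Substitute y = (y/x)·x into the budget: x* = I/(p_x + p_y·(y/x)).
Numerically y/x = 0.801509, so x* = 74/(13 + 10.5·0.801509) = 3.4554 and y* = 0.801509·3.4554 = 2.7695.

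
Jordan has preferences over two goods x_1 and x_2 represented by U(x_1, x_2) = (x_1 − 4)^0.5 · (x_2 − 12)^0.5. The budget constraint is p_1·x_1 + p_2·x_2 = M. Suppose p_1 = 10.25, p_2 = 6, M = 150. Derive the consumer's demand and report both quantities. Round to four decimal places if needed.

This is Cobb-Douglas in (x_1−4, x_2−12): tangency gives 0.5·p_2·(x_2−12) = 0.5·p_1·(x_1−4).
Substituting into the budget: x_1* = 4 + 0.5·(M − 4·p_1 − 12·p_2)/p_1, and x_2* = 12 + 0.5·(…)/p_2.
Discretionary income = 150 − 4·10.25 − 12·6 = 37; x_1* = 4 + 0.5·37/10.25 = 5.8049; x_2* = 12 + 0.5·37/6 = 15.0833.

x_1* = 5.8049, x_2* = 15.0833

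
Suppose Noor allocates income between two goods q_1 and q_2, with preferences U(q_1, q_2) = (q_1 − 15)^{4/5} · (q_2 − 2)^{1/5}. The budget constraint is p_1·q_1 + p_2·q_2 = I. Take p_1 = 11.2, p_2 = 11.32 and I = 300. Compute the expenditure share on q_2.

Let q_1' = q_1−15, q_2' = q_2−2. MRS = 4·q_2'/q_1' = p_1/p_2.
Substituting into the budget: q_1* = 15 + 0.8·(I − 15·p_1 − 2·p_2)/p_1, and q_2* = 2 + 0.2·(…)/p_2.
Discretionary income = 300 − 15·11.2 − 2·11.32 = 109.36; q_1* = 15 + 0.8·109.36/11.2 = 22.8114; q_2* = 2 + 0.2·109.36/11.32 = 3.9322.
Expenditure on q_2: 11.32·3.9322 = 44.512; share = 0.1484.

share on q_2 = 0.1484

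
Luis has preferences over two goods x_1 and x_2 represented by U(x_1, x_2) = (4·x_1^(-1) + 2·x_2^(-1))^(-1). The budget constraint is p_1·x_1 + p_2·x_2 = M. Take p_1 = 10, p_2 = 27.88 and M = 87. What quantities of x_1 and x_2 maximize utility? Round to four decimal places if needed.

Numerically x_2/x_1 = 0.423486, so x_1* = 87/(10 + 27.88·0.423486) = 3.9896 and x_2* = 0.423486·3.9896 = 1.6895.

x_1* = 3.9896, x_2* = 1.6895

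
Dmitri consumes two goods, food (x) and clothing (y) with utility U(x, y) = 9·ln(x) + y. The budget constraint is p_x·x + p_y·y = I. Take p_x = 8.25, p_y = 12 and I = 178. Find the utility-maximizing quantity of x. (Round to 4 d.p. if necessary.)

MU_x = 9/x, MU_y = 1. Tangency: 9/x = p_x/p_y.
So x*(p_x,p_y) = 9·p_y/p_x, independent of income; and y* = (I − 9·p_y)/p_y.
At the given prices: x* = 9·12/8.25 = 13.0909.

x* = 13.0909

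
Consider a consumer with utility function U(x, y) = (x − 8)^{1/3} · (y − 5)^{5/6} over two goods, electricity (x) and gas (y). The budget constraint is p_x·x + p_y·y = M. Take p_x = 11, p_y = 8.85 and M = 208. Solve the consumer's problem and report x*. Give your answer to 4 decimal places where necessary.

x* = 9.9675

This is Cobb-Douglas in (x−8, y−5): tangency gives 1/3·p_y·(y−5) = 5/6·p_x·(x−8).
Substituting into the budget: x* = 8 + 2/7·(M − 8·p_x − 5·p_y)/p_x, and y* = 5 + 5/7·(…)/p_y.
Discretionary income = 208 − 8·11 − 5·8.85 = 75.75; x* = 8 + 2/7·75.75/11 = 9.9675.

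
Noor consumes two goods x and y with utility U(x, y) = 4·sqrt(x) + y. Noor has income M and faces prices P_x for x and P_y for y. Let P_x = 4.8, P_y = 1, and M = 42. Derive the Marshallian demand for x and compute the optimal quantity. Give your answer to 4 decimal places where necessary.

Thus x* = (2·P_y/P_x)² — independent of M — with the rest of income spent on y.
Plugging in: x* = (2·1/4.8)² = 0.1736.

x* = 0.1736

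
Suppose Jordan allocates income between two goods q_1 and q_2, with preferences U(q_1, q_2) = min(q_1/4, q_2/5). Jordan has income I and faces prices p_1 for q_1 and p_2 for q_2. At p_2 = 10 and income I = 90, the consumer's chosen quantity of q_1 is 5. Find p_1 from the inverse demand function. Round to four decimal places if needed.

p_1 = 5.5

Leontief preferences: the optimum is at the kink where q_1/4 = q_2/5, i.e. q_2 = (5/4)·q_1.
Budget: p_1·q_1 + p_2·(5/4)·q_1 = I, so (4·p_1 + 5·p_2)·q_1 = 4·I.
Demand: q_1*(p_1,p_2,I) = 4·I/(4·p_1 + 5·p_2), q_2* = 5·I/(4·p_1 + 5·p_2).
Set q_1* = 5 in the demand function and solve for p_1: p_1 = 5.5.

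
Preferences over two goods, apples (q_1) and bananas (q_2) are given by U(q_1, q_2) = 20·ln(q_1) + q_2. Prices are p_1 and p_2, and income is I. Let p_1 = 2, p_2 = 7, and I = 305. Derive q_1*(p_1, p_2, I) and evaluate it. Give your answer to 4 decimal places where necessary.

Set MRS = p_1/p_2: (20/q_1)/1 = p_1/p_2.
So q_1*(p_1,p_2) = 20·p_2/p_1, independent of income; and q_2* = (I − 20·p_2)/p_2.
At the given prices: q_1* = 20·7/2 = 70.

q_1* = 70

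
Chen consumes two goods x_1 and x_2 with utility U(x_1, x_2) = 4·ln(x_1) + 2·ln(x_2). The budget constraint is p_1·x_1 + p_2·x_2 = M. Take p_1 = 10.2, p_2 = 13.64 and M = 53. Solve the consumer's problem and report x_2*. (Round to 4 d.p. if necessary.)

x_2* = 1.2952

The MRS is 2·x_2/x_1. Set MRS = p_1/p_2.
So 4·p_2·x_2 = 2·p_1·x_1; combined with the budget, a share 2/3 of income goes to x_1.
Demand: x_1*(p_1,p_2,M) = 2/3·M/p_1 and x_2* = 1/3·M/p_2.
At p_1=10.2, p_2=13.64, M=53: x_2* = 1/3·53/13.64 = 1.2952.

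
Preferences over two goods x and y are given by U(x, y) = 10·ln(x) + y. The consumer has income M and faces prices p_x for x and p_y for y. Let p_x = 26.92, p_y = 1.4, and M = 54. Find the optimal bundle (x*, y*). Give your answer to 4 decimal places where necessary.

x* = 0.5201, y* = 28.5714

So x*(p_x,p_y) = 10·p_y/p_x, independent of income; and y* = (M − 10·p_y)/p_y.
At the given prices: x* = 10·1.4/26.92 = 0.5201, and y* = 28.5714.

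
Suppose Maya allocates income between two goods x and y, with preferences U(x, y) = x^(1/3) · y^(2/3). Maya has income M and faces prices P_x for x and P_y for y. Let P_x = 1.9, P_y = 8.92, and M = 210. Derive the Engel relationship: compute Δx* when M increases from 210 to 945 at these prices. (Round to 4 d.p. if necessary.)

The MRS is (1/2)·y/x. Set MRS = P_x/P_y.
So 1/3·P_y·y = 2/3·P_x·x; combined with the budget, a share 1/3 of income goes to x.
Demand: x*(P_x,P_y,M) = 1/3·M/P_x and y* = 2/3·M/P_y.
At P_x=1.9, P_y=8.92, M=210: x* = 1/3·210/1.9 = 36.8421.
At M' = 945: x* = 165.7895. Change: 165.7895 − 36.8421 = 128.9474.

Δx* = 128.9474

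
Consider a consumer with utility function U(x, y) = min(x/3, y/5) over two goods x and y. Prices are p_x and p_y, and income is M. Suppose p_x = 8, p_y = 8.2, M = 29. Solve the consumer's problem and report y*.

y* = 2.2308

With perfect complements, no substitution: consume in ratio x:y = 3:5.
Budget: p_x·x + p_y·(5/3)·x = M, so (3·p_x + 5·p_y)·x = 3·M.
Demand: x*(p_x,p_y,M) = 3·M/(3·p_x + 5·p_y), y* = 5·M/(3·p_x + 5·p_y).
Here 3·8 + 5·8.2 = 65, giving y* = 2.2308.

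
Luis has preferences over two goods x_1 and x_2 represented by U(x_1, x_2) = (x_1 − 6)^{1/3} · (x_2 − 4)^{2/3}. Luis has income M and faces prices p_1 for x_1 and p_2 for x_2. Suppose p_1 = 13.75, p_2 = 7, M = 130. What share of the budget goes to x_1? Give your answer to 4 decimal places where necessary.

share on x_1 = 0.6846

After buying the subsistence bundle (6, 4), a share 1/3 of the remaining income goes to x_1: x_1* = 6 + 1/3·(M − 6p_1 − 4p_2)/p_1.
Discretionary income = 130 − 6·13.75 − 4·7 = 19.5; x_1* = 6 + 1/3·19.5/13.75 = 6.4727; x_2* = 4 + 2/3·19.5/7 = 5.8571.
Expenditure on x_1: 13.75·6.4727 = 89; share = 0.6846.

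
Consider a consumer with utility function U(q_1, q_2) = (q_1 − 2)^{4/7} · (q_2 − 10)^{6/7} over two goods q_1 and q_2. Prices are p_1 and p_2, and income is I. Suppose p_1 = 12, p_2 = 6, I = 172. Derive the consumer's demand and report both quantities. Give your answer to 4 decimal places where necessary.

q_1* = 4.9333, q_2* = 18.8

This is Cobb-Douglas in (q_1−2, q_2−10): tangency gives 4/7·p_2·(q_2−10) = 6/7·p_1·(q_1−2).
After buying the subsistence bundle (2, 10), a share 0.4 of the remaining income goes to q_1: q_1* = 2 + 0.4·(I − 2p_1 − 10p_2)/p_1.
Discretionary income = 172 − 2·12 − 10·6 = 88; q_1* = 2 + 0.4·88/12 = 4.9333; q_2* = 10 + 0.6·88/6 = 18.8.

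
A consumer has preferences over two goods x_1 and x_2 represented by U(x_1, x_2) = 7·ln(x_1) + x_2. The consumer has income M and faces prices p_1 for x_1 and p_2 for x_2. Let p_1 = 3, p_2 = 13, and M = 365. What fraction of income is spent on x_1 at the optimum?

Set MRS = p_1/p_2: (7/x_1)/1 = p_1/p_2.
So x_1*(p_1,p_2) = 7·p_2/p_1, independent of income; and x_2* = (M − 7·p_2)/p_2.
At the given prices: x_1* = 7·13/3 = 30.3333, and x_2* = 21.0769.
Expenditure on x_1: 3·30.3333 = 91; share = 0.2493.

share on x_1 = 0.2493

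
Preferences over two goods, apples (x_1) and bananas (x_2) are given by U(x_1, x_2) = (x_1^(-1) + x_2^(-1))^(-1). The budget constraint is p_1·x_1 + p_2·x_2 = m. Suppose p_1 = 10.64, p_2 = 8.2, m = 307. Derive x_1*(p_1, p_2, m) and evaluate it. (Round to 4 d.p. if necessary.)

x_1* = 15.3649

From the CES first-order condition, (x_2/x_1)^(2) = p_1/p_2.
Hence x_2/x_1 = (p_1/p_2)^(1/(2)), i.e. raised to the 0.5 power.
With the ratio pinned down, the budget gives x_1* = m/(p_1 + p_2·(x_2/x_1)) and x_2* = (x_2/x_1)·x_1*.
Numerically x_2/x_1 = 1.139105, so x_1* = 307/(10.64 + 8.2·1.139105) = 15.3649.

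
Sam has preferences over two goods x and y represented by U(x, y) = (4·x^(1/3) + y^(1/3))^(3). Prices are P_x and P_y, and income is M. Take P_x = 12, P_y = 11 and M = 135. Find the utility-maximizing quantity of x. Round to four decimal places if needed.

From the CES first-order condition, 4·(y/x)^(2/3) = P_x/P_y.
Hence y/x = ((1/4)·P_x/P_y)^(1/(2/3)), i.e. raised to the 1.5 power.
Substitute y = (y/x)·x into the budget: x* = M/(P_x + P_y·(y/x)).
Numerically y/x = 0.142427, so x* = 135/(12 + 11·0.142427) = 9.9508.

x* = 9.9508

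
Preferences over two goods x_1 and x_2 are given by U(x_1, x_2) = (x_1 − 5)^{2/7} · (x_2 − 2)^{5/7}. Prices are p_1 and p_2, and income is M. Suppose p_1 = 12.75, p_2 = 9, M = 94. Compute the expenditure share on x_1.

This is Cobb-Douglas in (x_1−5, x_2−2): tangency gives 2/7·p_2·(x_2−2) = 5/7·p_1·(x_1−5).
After buying the subsistence bundle (5, 2), a share 2/7 of the remaining income goes to x_1: x_1* = 5 + 2/7·(M − 5p_1 − 2p_2)/p_1.
Discretionary income = 94 − 5·12.75 − 2·9 = 12.25; x_1* = 5 + 2/7·12.25/12.75 = 5.2745; x_2* = 2 + 5/7·12.25/9 = 2.9722.
Expenditure on x_1: 12.75·5.2745 = 67.25; share = 0.7154.

share on x_1 = 0.7154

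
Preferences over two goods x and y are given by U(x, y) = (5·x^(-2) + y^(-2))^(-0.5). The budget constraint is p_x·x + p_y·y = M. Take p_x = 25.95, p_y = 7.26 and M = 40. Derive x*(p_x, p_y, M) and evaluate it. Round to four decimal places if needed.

MU_x ∝ 5·x^(-3), MU_y ∝ y^(-3), so MRS = 5·(y/x)^(3) = p_x/p_y.
Hence y/x = ((1/5)·p_x/p_y)^(1/(3)), i.e. raised to the 1/3 power.
With the ratio pinned down, the budget gives x* = M/(p_x + p_y·(y/x)) and y* = (y/x)·x*.
Numerically y/x = 0.89415, so x* = 40/(25.95 + 7.26·0.89415) = 1.233.

x* = 1.233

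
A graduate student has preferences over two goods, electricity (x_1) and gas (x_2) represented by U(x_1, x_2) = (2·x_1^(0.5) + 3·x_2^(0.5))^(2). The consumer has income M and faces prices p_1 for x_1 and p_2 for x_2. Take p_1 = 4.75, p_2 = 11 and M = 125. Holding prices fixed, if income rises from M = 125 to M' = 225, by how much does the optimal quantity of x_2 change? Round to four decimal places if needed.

Δx_2* = 4.48

MU_x_1 ∝ 2·x_1^(-0.5), MU_x_2 ∝ 3·x_2^(-0.5), so MRS = (2/3)·(x_2/x_1)^(0.5) = p_1/p_2.
Hence x_2/x_1 = ((3/2)·p_1/p_2)^(1/(0.5)), i.e. raised to the 2 power.
Substitute x_2 = (x_2/x_1)·x_1 into the budget: x_1* = M/(p_1 + p_2·(x_2/x_1)).
Numerically x_2/x_1 = 0.419551, so x_1* = 125/(4.75 + 11·0.419551) = 13.3475 and x_2* = 0.419551·13.3475 = 5.5999.
At M' = 225: x_2* = 10.0799. Change: 10.0799 − 5.5999 = 4.48.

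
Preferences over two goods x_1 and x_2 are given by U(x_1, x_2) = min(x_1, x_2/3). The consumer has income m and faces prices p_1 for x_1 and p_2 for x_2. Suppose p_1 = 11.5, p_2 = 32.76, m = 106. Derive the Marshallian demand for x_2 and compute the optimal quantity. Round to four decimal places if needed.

Leontief preferences: the optimum is at the kink where x_1/1 = x_2/3, i.e. x_2 = 3·x_1.
Budget: p_1·x_1 + p_2·3·x_1 = m, so (p_1 + 3·p_2)·x_1 = m.
Demand: x_1*(p_1,p_2,m) = m/(p_1 + 3·p_2), x_2* = 3·m/(p_1 + 3·p_2).
Here 11.5 + 3·32.76 = 109.78, giving x_2* = 2.8967.

x_2* = 2.8967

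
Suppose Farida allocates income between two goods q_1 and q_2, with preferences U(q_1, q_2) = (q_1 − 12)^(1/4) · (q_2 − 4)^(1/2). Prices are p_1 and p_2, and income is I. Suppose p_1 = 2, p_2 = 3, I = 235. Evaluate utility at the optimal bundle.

This is Cobb-Douglas in (q_1−12, q_2−4): tangency gives 0.25·p_2·(q_2−4) = 0.5·p_1·(q_1−12).
Substituting into the budget: q_1* = 12 + 1/3·(I − 12·p_1 − 4·p_2)/p_1, and q_2* = 4 + 2/3·(…)/p_2.
Discretionary income = 235 − 12·2 − 4·3 = 199; q_1* = 12 + 1/3·199/2 = 45.1667; q_2* = 4 + 2/3·199/3 = 48.2222.
Utility at the optimum: U(45.1667, 48.2222) = 15.9586.

V = 15.9586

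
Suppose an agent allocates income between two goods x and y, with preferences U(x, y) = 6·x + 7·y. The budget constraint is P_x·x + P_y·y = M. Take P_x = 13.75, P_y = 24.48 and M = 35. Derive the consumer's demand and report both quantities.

Linear utility — the consumer picks whichever good has higher MU/price: 6/13.75 = 0.4364 vs 7/24.48 = 0.2859.
x gives more utility per dollar, so spend all income on x: x* = M/P_x, y* = 0.
Numerically: x* = 2.5455, y* = 0.

x* = 2.5455, y* = 0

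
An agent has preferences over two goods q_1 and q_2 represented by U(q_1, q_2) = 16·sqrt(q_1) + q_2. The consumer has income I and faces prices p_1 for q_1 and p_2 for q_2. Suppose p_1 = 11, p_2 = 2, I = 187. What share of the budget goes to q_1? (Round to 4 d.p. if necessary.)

share on q_1 = 0.1245

MU_q_1 = 8/√q_1, MU_q_2 = 1. Tangency: 8/√q_1 = p_1/p_2.
Solve: √q_1 = 8·p_2/p_1, so q_1*(p_1,p_2) = (8·p_2/p_1)², and q_2* = (I − p_1·q_1*)/p_2.
Plugging in: q_1* = (8·2/11)² = 2.1157, q_2* = 81.8636.
Expenditure on q_1: 11·2.1157 = 23.2727; share = 0.1245.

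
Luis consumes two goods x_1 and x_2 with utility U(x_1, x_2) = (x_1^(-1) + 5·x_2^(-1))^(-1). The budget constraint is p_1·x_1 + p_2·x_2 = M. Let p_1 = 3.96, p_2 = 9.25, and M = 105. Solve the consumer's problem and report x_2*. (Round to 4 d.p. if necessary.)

MU_x_1 ∝ x_1^(-2), MU_x_2 ∝ 5·x_2^(-2), so MRS = (1/5)·(x_2/x_1)^(2) = p_1/p_2.
Hence x_2/x_1 = (5·p_1/p_2)^(1/(2)), i.e. raised to the 0.5 power.
With the ratio pinned down, the budget gives x_1* = M/(p_1 + p_2·(x_2/x_1)) and x_2* = (x_2/x_1)·x_1*.
Numerically x_2/x_1 = 1.463059, so x_1* = 105/(3.96 + 9.25·1.463059) = 6.0023 and x_2* = 1.463059·6.0023 = 8.7817.

x_2* = 8.7817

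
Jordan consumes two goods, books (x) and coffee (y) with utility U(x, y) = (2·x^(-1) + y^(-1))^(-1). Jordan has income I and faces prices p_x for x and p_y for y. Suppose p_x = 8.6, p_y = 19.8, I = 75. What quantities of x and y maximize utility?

From the CES first-order condition, 2·(y/x)^(2) = p_x/p_y.
Hence y/x = ((1/2)·p_x/p_y)^(1/(2)), i.e. raised to the 0.5 power.
Substitute y = (y/x)·x into the budget: x* = I/(p_x + p_y·(y/x)).
Numerically y/x = 0.466017, so x* = 75/(8.6 + 19.8·0.466017) = 4.2071 and y* = 0.466017·4.2071 = 1.9606.

x* = 4.2071, y* = 1.9606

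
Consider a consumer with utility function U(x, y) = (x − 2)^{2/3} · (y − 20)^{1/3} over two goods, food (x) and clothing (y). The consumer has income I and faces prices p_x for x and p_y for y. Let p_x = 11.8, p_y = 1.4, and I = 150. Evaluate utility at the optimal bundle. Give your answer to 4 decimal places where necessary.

This is Cobb-Douglas in (x−2, y−20): tangency gives 2/3·p_y·(y−20) = 1/3·p_x·(x−2).
Substituting into the budget: x* = 2 + 2/3·(I − 2·p_x − 20·p_y)/p_x, and y* = 20 + 1/3·(…)/p_y.
Discretionary income = 150 − 2·11.8 − 20·1.4 = 98.4; x* = 2 + 2/3·98.4/11.8 = 7.5593; y* = 20 + 1/3·98.4/1.4 = 43.4286.
Utility at the optimum: U(7.5593, 43.4286) = 8.9797.

V = 8.9797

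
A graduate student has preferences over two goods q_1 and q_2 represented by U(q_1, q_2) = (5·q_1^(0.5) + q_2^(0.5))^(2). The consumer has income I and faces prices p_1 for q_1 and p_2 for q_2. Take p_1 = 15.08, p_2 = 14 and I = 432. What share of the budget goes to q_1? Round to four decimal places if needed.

share on q_1 = 0.9587

Numerically q_2/q_1 = 0.046409, so q_1* = 432/(15.08 + 14·0.046409) = 27.4639 and q_2* = 0.046409·27.4639 = 1.2746.
Expenditure on q_1: 15.08·27.4639 = 414.1558; share = 0.9587.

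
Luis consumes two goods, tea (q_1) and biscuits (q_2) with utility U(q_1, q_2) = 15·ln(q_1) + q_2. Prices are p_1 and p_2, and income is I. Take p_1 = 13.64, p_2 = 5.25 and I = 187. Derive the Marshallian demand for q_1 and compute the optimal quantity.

q_1* = 5.7735

Set MRS = p_1/p_2: (15/q_1)/1 = p_1/p_2.
So q_1*(p_1,p_2) = 15·p_2/p_1, independent of income; and q_2* = (I − 15·p_2)/p_2.
At the given prices: q_1* = 15·5.25/13.64 = 5.7735.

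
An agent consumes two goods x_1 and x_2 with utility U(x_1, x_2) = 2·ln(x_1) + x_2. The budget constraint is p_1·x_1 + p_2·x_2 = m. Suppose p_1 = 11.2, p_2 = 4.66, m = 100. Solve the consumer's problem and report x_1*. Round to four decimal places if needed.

x_1* = 0.8321

Set MRS = p_1/p_2: (2/x_1)/1 = p_1/p_2.
So x_1*(p_1,p_2) = 2·p_2/p_1, independent of income; and x_2* = (m − 2·p_2)/p_2.
At the given prices: x_1* = 2·4.66/11.2 = 0.8321.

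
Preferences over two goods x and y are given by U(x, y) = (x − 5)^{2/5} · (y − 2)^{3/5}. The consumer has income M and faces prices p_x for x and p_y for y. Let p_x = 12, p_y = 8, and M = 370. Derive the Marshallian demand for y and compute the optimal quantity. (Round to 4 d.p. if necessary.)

MRS = (2/3)·(y−2)/(x−5). Tangency with p_x/p_y gives y−2 = (3/2)·(p_x/p_y)·(x−5).
After buying the subsistence bundle (5, 2), a share 0.4 of the remaining income goes to x: x* = 5 + 0.4·(M − 5p_x − 2p_y)/p_x.
Discretionary income = 370 − 5·12 − 2·8 = 294; y* = 2 + 0.6·294/8 = 24.05.

y* = 24.05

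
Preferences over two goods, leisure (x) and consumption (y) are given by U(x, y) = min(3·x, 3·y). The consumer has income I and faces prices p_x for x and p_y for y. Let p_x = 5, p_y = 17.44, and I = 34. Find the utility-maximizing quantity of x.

With perfect complements, no substitution: consume in ratio x:y = 3:3.
Budget: p_x·x + p_y·x = I, so (3·p_x + 3·p_y)·x = 3·I.
Demand: x*(p_x,p_y,I) = 3·I/(3·p_x + 3·p_y), y* = 3·I/(3·p_x + 3·p_y).
Here 3·5 + 3·17.44 = 67.32, giving x* = 1.5152.

x* = 1.5152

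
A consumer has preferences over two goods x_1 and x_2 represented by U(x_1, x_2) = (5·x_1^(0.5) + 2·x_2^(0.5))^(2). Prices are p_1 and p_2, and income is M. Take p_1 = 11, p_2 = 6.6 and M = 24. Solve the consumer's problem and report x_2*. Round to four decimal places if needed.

x_2* = 0.7656

Numerically x_2/x_1 = 0.444444, so x_1* = 24/(11 + 6.6·0.444444) = 1.7225 and x_2* = 0.444444·1.7225 = 0.7656.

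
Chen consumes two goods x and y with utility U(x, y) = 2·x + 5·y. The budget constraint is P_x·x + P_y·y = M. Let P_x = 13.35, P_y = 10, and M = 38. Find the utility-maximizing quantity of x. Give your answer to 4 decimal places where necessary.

Perfect substitutes: compare marginal utility per dollar. 2/P_x vs 5/P_y → 0.1498 vs 0.5.
y gives more utility per dollar, so spend all income on y: y* = M/P_y, x* = 0.
Numerically: x* = 0, y* = 3.8.

x* = 0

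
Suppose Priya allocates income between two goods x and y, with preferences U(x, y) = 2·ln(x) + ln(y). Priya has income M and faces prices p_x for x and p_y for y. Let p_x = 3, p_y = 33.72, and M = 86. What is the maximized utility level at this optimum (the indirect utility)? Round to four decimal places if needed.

V = 5.7382

The MRS is 2·y/x. Set MRS = p_x/p_y.
So 2·p_y·y = p_x·x; combined with the budget, a share 2/3 of income goes to x.
Demand: x*(p_x,p_y,M) = 2/3·M/p_x and y* = 1/3·M/p_y.
At p_x=3, p_y=33.72, M=86: x* = 2/3·86/3 = 19.1111, y* = 0.8501.
Utility at the optimum: U(19.1111, 0.8501) = 5.7382.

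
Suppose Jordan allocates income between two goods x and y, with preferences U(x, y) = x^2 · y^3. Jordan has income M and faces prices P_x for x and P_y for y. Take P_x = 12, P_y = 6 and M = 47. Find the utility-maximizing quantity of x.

The MRS is (2/3)·y/x. Set MRS = P_x/P_y.
Rearranging, P_y·y = (3/2)·P_x·x. Substituting into the budget gives P_x·x·(1 + (3/2)) = M.
Demand: x*(P_x,P_y,M) = 0.4·M/P_x and y* = 0.6·M/P_y.
At P_x=12, P_y=6, M=47: x* = 0.4·47/12 = 1.5667.

x* = 1.5667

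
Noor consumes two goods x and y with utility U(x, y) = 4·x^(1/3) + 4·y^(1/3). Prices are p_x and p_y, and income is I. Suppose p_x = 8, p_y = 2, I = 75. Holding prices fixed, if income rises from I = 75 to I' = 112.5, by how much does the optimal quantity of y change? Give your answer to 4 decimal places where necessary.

Δy* = 12.5

Numerically y/x = 8, so x* = 75/(8 + 2·8) = 3.125 and y* = 8·3.125 = 25.
At I' = 112.5: y* = 37.5. Change: 37.5 − 25 = 12.5.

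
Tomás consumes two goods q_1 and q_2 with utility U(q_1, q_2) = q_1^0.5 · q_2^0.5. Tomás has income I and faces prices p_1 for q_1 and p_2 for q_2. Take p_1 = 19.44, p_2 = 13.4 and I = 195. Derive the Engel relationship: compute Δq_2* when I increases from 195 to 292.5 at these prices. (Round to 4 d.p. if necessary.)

The MRS is q_2/q_1. Set MRS = p_1/p_2.
So 0.5·p_2·q_2 = 0.5·p_1·q_1; combined with the budget, a share 0.5 of income goes to q_1.
Demand: q_1*(p_1,p_2,I) = 0.5·I/p_1 and q_2* = 0.5·I/p_2.
At p_1=19.44, p_2=13.4, I=195: q_2* = 0.5·195/13.4 = 7.2761.
At I' = 292.5: q_2* = 10.9142. Change: 10.9142 − 7.2761 = 3.6381.

Δq_2* = 3.6381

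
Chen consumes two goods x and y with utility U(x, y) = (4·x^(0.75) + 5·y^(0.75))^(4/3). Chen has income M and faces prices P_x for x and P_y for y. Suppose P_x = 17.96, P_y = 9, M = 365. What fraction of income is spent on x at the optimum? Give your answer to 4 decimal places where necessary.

share on x = 0.049

Substitute y = (y/x)·x into the budget: x* = M/(P_x + P_y·(y/x)).
Numerically y/x = 38.716433, so x* = 365/(17.96 + 9·38.716433) = 0.9962 and y* = 38.716433·0.9962 = 38.5677.
Expenditure on x: 17.96·0.9962 = 17.891; share = 0.049.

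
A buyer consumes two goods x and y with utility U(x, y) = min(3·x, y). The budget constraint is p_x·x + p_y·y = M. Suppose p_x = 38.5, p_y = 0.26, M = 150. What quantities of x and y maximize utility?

x* = 3.8187, y* = 11.4562

With perfect complements, no substitution: consume in ratio x:y = 1:3.
Budget: p_x·x + p_y·3·x = M, so (p_x + 3·p_y)·x = M.
Demand: x*(p_x,p_y,M) = M/(p_x + 3·p_y), y* = 3·M/(p_x + 3·p_y).
Here 38.5 + 3·0.26 = 39.28, giving x* = 3.8187 and y* = 11.4562.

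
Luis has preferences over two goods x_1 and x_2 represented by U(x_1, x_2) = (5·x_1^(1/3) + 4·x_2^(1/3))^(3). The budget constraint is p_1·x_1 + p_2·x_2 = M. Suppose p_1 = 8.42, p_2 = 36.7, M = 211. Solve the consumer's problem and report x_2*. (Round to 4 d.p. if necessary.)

x_2* = 1.4675

From the CES first-order condition, (5/4)·(x_2/x_1)^(2/3) = p_1/p_2.
Hence x_2/x_1 = ((4/5)·p_1/p_2)^(1/(2/3)), i.e. raised to the 1.5 power.
With the ratio pinned down, the budget gives x_1* = M/(p_1 + p_2·(x_2/x_1)) and x_2* = (x_2/x_1)·x_1*.
Numerically x_2/x_1 = 0.078633, so x_1* = 211/(8.42 + 36.7·0.078633) = 18.6629 and x_2* = 0.078633·18.6629 = 1.4675.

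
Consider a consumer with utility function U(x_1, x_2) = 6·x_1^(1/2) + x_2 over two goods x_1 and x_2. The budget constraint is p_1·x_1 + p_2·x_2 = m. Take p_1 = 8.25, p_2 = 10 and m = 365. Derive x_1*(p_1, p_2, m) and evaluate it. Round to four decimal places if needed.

Set MRS = p_1/p_2: 3·x_1^(−1/2) = p_1/p_2.
Thus x_1* = (3·p_2/p_1)² — independent of m — with the rest of income spent on x_2.
Plugging in: x_1* = (3·10/8.25)² = 13.2231.

x_1* = 13.2231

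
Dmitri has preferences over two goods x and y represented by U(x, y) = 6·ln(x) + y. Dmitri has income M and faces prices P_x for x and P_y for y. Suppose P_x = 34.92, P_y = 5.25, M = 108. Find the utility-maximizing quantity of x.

x* = 0.9021

MU_x = 6/x, MU_y = 1. Tangency: 6/x = P_x/P_y.
So x*(P_x,P_y) = 6·P_y/P_x, independent of income; and y* = (M − 6·P_y)/P_y.
At the given prices: x* = 6·5.25/34.92 = 0.9021.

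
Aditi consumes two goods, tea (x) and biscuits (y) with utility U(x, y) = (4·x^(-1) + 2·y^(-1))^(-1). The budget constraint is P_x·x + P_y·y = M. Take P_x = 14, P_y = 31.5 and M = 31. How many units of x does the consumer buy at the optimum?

With the ratio pinned down, the budget gives x* = M/(P_x + P_y·(y/x)) and y* = (y/x)·x*.
Numerically y/x = 0.471405, so x* = 31/(14 + 31.5·0.471405) = 1.0746.

x* = 1.0746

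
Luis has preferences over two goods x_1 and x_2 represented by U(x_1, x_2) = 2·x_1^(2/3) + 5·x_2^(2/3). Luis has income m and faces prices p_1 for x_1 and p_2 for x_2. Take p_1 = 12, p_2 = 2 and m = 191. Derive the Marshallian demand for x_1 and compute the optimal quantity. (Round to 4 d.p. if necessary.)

x_1* = 0.0282

Substitute x_2 = (x_2/x_1)·x_1 into the budget: x_1* = m/(p_1 + p_2·(x_2/x_1)).
Numerically x_2/x_1 = 3375, so x_1* = 191/(12 + 2·3375) = 0.0282.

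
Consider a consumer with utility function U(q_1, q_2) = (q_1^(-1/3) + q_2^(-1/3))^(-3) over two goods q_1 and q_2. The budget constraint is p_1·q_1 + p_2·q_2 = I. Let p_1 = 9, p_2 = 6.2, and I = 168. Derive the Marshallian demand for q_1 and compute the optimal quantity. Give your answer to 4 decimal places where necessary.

MRS = MU_q_1/MU_q_2 = (q_2/q_1)^(4/3). Set equal to p_1/p_2.
Hence q_2/q_1 = (p_1/p_2)^(1/(4/3)), i.e. raised to the 0.75 power.
With the ratio pinned down, the budget gives q_1* = I/(p_1 + p_2·(q_2/q_1)) and q_2* = (q_2/q_1)·q_1*.
Numerically q_2/q_1 = 1.322477, so q_1* = 168/(9 + 6.2·1.322477) = 9.7678.

q_1* = 9.7678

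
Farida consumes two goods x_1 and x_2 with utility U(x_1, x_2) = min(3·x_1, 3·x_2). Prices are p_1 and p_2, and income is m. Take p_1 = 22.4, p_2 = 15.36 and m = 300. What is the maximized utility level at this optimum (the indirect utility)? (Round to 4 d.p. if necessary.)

V = 23.8347

Demand: x_1*(p_1,p_2,m) = 3·m/(3·p_1 + 3·p_2), x_2* = 3·m/(3·p_1 + 3·p_2).
Here 3·22.4 + 3·15.36 = 113.28, giving x_1* = 7.9449 and x_2* = 7.9449.
Utility at the optimum: U(7.9449, 7.9449) = 23.8347.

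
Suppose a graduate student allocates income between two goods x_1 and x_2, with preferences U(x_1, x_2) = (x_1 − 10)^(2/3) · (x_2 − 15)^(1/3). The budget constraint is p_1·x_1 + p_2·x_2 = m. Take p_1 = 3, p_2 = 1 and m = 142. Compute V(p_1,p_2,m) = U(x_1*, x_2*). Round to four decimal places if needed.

V = 24.675

MRS = 2·(x_2−15)/(x_1−10). Tangency with p_1/p_2 gives x_2−15 = (1/2)·(p_1/p_2)·(x_1−10).
After buying the subsistence bundle (10, 15), a share 2/3 of the remaining income goes to x_1: x_1* = 10 + 2/3·(m − 10p_1 − 15p_2)/p_1.
Discretionary income = 142 − 10·3 − 15·1 = 97; x_1* = 10 + 2/3·97/3 = 31.5556; x_2* = 15 + 1/3·97/1 = 47.3333.
Utility at the optimum: U(31.5556, 47.3333) = 24.675.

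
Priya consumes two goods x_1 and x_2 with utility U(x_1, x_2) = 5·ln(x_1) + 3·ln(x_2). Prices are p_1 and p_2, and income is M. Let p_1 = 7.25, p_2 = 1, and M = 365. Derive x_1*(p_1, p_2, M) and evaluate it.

Demand: x_1*(p_1,p_2,M) = 0.625·M/p_1 and x_2* = 0.375·M/p_2.
At p_1=7.25, p_2=1, M=365: x_1* = 0.625·365/7.25 = 31.4655.

x_1* = 31.4655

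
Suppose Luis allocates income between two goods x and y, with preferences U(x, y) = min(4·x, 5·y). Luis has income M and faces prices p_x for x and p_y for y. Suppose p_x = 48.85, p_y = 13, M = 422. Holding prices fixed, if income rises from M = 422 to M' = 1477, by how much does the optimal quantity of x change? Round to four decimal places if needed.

Demand: x*(p_x,p_y,M) = 5·M/(5·p_x + 4·p_y), y* = 4·M/(5·p_x + 4·p_y).
Here 5·48.85 + 4·13 = 296.25, giving x* = 7.1224.
At M' = 1477: x* = 24.9283. Change: 24.9283 − 7.1224 = 17.8059.

Δx* = 17.8059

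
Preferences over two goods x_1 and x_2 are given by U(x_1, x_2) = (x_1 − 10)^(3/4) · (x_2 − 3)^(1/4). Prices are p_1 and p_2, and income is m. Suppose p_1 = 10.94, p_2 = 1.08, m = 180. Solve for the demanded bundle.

x_1* = 14.6179, x_2* = 18.5926

This is Cobb-Douglas in (x_1−10, x_2−3): tangency gives 0.75·p_2·(x_2−3) = 0.25·p_1·(x_1−10).
After buying the subsistence bundle (10, 3), a share 0.75 of the remaining income goes to x_1: x_1* = 10 + 0.75·(m − 10p_1 − 3p_2)/p_1.
Discretionary income = 180 − 10·10.94 − 3·1.08 = 67.36; x_1* = 10 + 0.75·67.36/10.94 = 14.6179; x_2* = 3 + 0.25·67.36/1.08 = 18.5926.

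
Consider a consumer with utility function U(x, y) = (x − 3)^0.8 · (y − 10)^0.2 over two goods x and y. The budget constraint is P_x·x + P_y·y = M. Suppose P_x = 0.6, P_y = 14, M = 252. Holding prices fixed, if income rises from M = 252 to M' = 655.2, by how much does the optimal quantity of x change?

MRS = 4·(y−10)/(x−3). Tangency with P_x/P_y gives y−10 = (1/4)·(P_x/P_y)·(x−3).
After buying the subsistence bundle (3, 10), a share 0.8 of the remaining income goes to x: x* = 3 + 0.8·(M − 3P_x − 10P_y)/P_x.
Discretionary income = 252 − 3·0.6 − 10·14 = 110.2; x* = 3 + 0.8·110.2/0.6 = 149.9333.
At M' = 655.2: x* = 687.5333. Change: 687.5333 − 149.9333 = 537.6.

Δx* = 537.6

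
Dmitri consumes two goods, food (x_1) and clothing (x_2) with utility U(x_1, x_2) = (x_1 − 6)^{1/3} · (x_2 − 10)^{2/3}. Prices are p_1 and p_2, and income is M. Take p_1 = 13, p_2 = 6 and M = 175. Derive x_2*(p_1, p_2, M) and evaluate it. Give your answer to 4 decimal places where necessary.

This is Cobb-Douglas in (x_1−6, x_2−10): tangency gives 1/3·p_2·(x_2−10) = 2/3·p_1·(x_1−6).
After buying the subsistence bundle (6, 10), a share 1/3 of the remaining income goes to x_1: x_1* = 6 + 1/3·(M − 6p_1 − 10p_2)/p_1.
Discretionary income = 175 − 6·13 − 10·6 = 37; x_2* = 10 + 2/3·37/6 = 14.1111.

x_2* = 14.1111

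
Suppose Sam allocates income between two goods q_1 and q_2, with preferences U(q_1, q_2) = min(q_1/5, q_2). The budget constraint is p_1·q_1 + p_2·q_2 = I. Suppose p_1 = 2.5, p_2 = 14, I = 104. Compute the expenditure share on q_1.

share on q_1 = 0.4717

Leontief preferences: the optimum is at the kink where q_1/5 = q_2/1, i.e. q_2 = (1/5)·q_1.
Budget: p_1·q_1 + p_2·(1/5)·q_1 = I, so (5·p_1 + p_2)·q_1 = 5·I.
Demand: q_1*(p_1,p_2,I) = 5·I/(5·p_1 + p_2), q_2* = I/(5·p_1 + p_2).
Here 5·2.5 + 14 = 26.5, giving q_1* = 19.6226 and q_2* = 3.9245.
Expenditure on q_1: 2.5·19.6226 = 49.0566; share = 0.4717.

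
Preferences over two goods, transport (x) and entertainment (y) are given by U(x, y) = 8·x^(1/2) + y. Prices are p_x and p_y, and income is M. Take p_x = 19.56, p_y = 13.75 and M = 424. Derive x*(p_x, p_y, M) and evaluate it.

x* = 7.9066

MU_x = 4/√x, MU_y = 1. Tangency: 4/√x = p_x/p_y.
Thus x* = (4·p_y/p_x)² — independent of M — with the rest of income spent on y.
Plugging in: x* = (4·13.75/19.56)² = 7.9066.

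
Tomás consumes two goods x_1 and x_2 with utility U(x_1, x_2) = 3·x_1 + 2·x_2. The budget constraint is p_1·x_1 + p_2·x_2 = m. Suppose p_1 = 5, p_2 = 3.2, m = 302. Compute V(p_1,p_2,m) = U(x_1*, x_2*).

V = 188.75

Linear utility — the consumer picks whichever good has higher MU/price: 3/5 = 0.6 vs 2/3.2 = 0.625.
x_2 gives more utility per dollar, so spend all income on x_2: x_2* = m/p_2, x_1* = 0.
Numerically: x_1* = 0, x_2* = 94.375.
Utility at the optimum: U(0, 94.375) = 188.75.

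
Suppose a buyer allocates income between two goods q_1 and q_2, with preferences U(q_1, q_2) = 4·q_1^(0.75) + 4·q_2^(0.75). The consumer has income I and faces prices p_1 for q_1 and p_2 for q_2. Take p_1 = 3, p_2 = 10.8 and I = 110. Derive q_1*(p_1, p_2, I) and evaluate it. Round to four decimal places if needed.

From the CES first-order condition, (q_2/q_1)^(0.25) = p_1/p_2.
Hence q_2/q_1 = (p_1/p_2)^(1/(0.25)), i.e. raised to the 4 power.
Substitute q_2 = (q_2/q_1)·q_1 into the budget: q_1* = I/(p_1 + p_2·(q_2/q_1)).
Numerically q_2/q_1 = 0.005954, so q_1* = 110/(3 + 10.8·0.005954) = 35.8973.

q_1* = 35.8973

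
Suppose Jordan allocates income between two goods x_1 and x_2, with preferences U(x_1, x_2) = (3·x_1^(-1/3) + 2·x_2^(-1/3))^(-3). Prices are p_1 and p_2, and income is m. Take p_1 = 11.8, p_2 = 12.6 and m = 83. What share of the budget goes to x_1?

MRS = MU_x_1/MU_x_2 = (3/2)·(x_2/x_1)^(4/3). Set equal to p_1/p_2.
Hence x_2/x_1 = ((2/3)·p_1/p_2)^(1/(4/3)), i.e. raised to the 0.75 power.
Substitute x_2 = (x_2/x_1)·x_1 into the budget: x_1* = m/(p_1 + p_2·(x_2/x_1)).
Numerically x_2/x_1 = 0.702369, so x_1* = 83/(11.8 + 12.6·0.702369) = 4.0194 and x_2* = 0.702369·4.0194 = 2.8231.
Expenditure on x_1: 11.8·4.0194 = 47.4289; share = 0.5714.

share on x_1 = 0.5714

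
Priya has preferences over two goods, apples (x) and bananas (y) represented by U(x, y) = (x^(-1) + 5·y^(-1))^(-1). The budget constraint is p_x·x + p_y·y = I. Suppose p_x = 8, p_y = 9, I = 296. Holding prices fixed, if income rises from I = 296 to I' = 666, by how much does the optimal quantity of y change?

MU_x ∝ x^(-2), MU_y ∝ 5·y^(-2), so MRS = (1/5)·(y/x)^(2) = p_x/p_y.
Hence y/x = (5·p_x/p_y)^(1/(2)), i.e. raised to the 0.5 power.
With the ratio pinned down, the budget gives x* = I/(p_x + p_y·(y/x)) and y* = (y/x)·x*.
Numerically y/x = 2.108185, so x* = 296/(8 + 9·2.108185) = 10.9737 and y* = 2.108185·10.9737 = 23.1345.
At I' = 666: y* = 52.0527. Change: 52.0527 − 23.1345 = 28.9181.

Δy* = 28.9181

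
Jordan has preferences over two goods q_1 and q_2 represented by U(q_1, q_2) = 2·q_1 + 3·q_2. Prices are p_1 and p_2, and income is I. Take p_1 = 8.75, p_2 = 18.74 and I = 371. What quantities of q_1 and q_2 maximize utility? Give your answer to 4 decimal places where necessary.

q_1* = 42.4, q_2* = 0

Linear utility — the consumer picks whichever good has higher MU/price: 2/8.75 = 0.2286 vs 3/18.74 = 0.1601.
q_1 gives more utility per dollar, so spend all income on q_1: q_1* = I/p_1, q_2* = 0.
Numerically: q_1* = 42.4, q_2* = 0.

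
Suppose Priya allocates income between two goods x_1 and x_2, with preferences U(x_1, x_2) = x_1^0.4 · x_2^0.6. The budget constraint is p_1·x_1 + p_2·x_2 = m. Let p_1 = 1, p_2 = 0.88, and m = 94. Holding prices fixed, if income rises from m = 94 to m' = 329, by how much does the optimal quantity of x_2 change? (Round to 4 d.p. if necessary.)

Δx_2* = 160.2273

The MRS is (2/3)·x_2/x_1. Set MRS = p_1/p_2.
So 0.4·p_2·x_2 = 0.6·p_1·x_1; combined with the budget, a share 0.4 of income goes to x_1.
Demand: x_1*(p_1,p_2,m) = 0.4·m/p_1 and x_2* = 0.6·m/p_2.
At p_1=1, p_2=0.88, m=94: x_2* = 0.6·94/0.88 = 64.0909.
At m' = 329: x_2* = 224.3182. Change: 224.3182 − 64.0909 = 160.2273.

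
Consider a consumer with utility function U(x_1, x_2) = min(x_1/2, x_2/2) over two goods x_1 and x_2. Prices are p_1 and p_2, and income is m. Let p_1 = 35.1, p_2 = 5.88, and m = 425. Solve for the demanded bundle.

x_1* = 10.3709, x_2* = 10.3709

Leontief preferences: the optimum is at the kink where x_1/2 = x_2/2, i.e. x_2 = x_1.
Budget: p_1·x_1 + p_2·x_1 = m, so (2·p_1 + 2·p_2)·x_1 = 2·m.
Demand: x_1*(p_1,p_2,m) = 2·m/(2·p_1 + 2·p_2), x_2* = 2·m/(2·p_1 + 2·p_2).
Here 2·35.1 + 2·5.88 = 81.96, giving x_1* = 10.3709 and x_2* = 10.3709.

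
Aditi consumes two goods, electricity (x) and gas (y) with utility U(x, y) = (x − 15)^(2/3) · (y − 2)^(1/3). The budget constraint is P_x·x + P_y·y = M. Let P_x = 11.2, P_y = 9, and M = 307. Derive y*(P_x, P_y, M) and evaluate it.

y* = 6.4815

Substituting into the budget: x* = 15 + 2/3·(M − 15·P_x − 2·P_y)/P_x, and y* = 2 + 1/3·(…)/P_y.
Discretionary income = 307 − 15·11.2 − 2·9 = 121; y* = 2 + 1/3·121/9 = 6.4815.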